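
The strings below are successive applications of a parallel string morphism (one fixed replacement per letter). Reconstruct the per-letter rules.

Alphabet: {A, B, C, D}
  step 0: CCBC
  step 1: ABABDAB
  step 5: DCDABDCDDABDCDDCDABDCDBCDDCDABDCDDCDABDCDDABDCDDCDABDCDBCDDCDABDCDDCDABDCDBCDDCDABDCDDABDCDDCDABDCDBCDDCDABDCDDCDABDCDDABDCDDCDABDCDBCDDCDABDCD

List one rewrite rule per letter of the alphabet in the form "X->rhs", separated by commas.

  step 0 ⇒ step 1: CCBC ⇒ AB·AB·D·AB
    B ↦ D
    C ↦ AB
    A ↦ BC  (constrained at step 1)
    D ↦ DCD  (constrained at step 1)

A->BC, B->D, C->AB, D->DCD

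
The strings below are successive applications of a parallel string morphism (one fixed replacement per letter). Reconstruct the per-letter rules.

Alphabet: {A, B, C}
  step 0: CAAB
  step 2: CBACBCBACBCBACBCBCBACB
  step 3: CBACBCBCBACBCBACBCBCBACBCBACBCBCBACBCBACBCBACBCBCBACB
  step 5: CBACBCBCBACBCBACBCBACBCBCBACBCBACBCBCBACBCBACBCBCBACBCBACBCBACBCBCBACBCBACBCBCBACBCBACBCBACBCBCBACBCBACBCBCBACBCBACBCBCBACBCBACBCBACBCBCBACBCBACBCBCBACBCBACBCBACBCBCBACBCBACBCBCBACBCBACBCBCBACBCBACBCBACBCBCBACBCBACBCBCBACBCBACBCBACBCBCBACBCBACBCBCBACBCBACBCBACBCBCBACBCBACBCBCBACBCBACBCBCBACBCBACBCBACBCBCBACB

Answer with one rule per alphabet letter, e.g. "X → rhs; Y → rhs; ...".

  step 2 ⇒ step 3: CBACBCBACBCBACBCBCBACB ⇒ CB·ACB·CB·CB·ACB·CB·ACB·CB·CB·ACB·CB·ACB·CB·CB·ACB·CB·ACB·CB·ACB·CB·CB·ACB
    A ↦ CB
    B ↦ ACB
    C ↦ CB

A->CB, B->ACB, C->CB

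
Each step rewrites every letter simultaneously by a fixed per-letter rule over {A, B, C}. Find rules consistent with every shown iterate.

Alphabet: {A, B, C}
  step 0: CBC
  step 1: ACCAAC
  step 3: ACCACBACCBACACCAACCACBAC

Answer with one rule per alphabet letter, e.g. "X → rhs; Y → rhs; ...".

A->CB, B->CA, C->AC

  step 0 ⇒ step 1: CBC ⇒ AC·CA·AC
    B ↦ CA
    C ↦ AC
    A ↦ CB  (constrained at step 1)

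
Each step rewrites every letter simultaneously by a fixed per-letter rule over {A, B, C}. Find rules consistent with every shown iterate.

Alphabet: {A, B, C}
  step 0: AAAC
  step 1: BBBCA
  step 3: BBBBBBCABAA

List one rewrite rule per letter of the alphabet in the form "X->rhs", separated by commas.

  step 0 ⇒ step 1: AAAC ⇒ B·B·B·CA
    A ↦ B
    C ↦ CA
    B ↦ AA  (constrained at step 1)

A->B, B->AA, C->CA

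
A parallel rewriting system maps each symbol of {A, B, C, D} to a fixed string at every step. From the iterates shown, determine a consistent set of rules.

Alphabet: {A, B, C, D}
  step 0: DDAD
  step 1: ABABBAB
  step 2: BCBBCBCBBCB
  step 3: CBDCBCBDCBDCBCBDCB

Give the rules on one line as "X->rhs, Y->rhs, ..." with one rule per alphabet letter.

A->B, B->CB, C->D, D->AB

  step 2 ⇒ step 3: BCBBCBCBBCB ⇒ CB·D·CB·CB·D·CB·D·CB·CB·D·CB
    B ↦ CB
    C ↦ D
  step 0 ⇒ step 1: DDAD ⇒ AB·AB·B·AB
    A ↦ B
  step 0 ⇒ step 1: DDAD ⇒ AB·AB·B·AB
    D ↦ AB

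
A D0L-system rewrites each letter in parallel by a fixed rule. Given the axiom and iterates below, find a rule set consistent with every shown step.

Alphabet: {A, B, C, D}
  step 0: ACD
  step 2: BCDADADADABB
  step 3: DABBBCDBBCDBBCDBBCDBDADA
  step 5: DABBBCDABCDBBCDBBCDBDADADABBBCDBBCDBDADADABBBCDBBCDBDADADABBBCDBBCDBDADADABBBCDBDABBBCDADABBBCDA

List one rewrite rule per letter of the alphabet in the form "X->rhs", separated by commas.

  step 2 ⇒ step 3: BCDADADADABB ⇒ DA·BB·BC·DB·BC·DB·BC·DB·BC·DB·DA·DA
    A ↦ DB
    B ↦ DA
    C ↦ BB
    D ↦ BC

A->DB, B->DA, C->BB, D->BC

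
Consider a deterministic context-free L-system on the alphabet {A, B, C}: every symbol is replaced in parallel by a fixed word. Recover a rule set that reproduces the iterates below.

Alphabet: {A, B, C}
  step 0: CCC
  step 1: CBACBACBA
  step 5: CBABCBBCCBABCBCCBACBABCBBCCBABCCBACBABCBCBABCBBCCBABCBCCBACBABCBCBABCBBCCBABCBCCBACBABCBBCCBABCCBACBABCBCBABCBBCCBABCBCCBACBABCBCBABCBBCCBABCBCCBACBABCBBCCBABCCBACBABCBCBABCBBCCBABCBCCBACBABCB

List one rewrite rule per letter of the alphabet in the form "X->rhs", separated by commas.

  step 0 ⇒ step 1: CCC ⇒ CBA·CBA·CBA
    C ↦ CBA
    A ↦ B  (constrained at step 1)
    B ↦ BC  (constrained at step 1)

A->B, B->BC, C->CBA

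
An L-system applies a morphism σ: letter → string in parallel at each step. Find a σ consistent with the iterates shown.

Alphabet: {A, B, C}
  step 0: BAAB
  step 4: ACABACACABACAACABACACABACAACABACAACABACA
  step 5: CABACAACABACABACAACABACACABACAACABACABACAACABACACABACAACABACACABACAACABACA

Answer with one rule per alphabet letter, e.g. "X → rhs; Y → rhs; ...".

  step 4 ⇒ step 5: ACABACACABACAACABACACABACAACABACAACABACA ⇒ CA·BA·CA·A·CA·BA·CA·BA·CA·A·CA·BA·CA·CA·BA·CA·A·CA·BA·CA·BA·CA·A·CA·BA·CA·CA·BA·CA·A·CA·BA·CA·CA·BA·CA·A·CA·BA·CA
    A ↦ CA
    B ↦ A
    C ↦ BA

A->CA, B->A, C->BA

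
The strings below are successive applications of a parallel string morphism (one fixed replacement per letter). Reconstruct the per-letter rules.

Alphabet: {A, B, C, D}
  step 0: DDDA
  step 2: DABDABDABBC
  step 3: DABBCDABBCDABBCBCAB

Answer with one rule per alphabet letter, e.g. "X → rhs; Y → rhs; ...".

  step 2 ⇒ step 3: DABDABDABBC ⇒ DA·B·BC·DA·B·BC·DA·B·BC·BC·AB
    A ↦ B
    B ↦ BC
    C ↦ AB
    D ↦ DA

A->B, B->BC, C->AB, D->DA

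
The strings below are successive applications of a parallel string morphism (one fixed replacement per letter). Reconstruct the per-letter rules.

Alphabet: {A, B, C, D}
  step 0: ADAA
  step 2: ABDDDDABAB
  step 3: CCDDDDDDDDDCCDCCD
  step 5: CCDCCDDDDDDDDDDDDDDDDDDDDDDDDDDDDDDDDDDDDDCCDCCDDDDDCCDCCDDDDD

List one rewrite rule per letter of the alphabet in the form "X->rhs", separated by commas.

  step 2 ⇒ step 3: ABDDDDABAB ⇒ C·CD·DD·DD·DD·DD·C·CD·C·CD
    A ↦ C
    B ↦ CD
    D ↦ DD
    C ↦ AB  (constrained at step 3)

A->C, B->CD, C->AB, D->DD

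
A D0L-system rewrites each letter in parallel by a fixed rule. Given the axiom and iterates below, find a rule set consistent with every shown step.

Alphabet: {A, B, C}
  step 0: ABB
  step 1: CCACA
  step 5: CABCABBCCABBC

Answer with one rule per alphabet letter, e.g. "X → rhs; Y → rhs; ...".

A->C, B->CA, C->B

  step 0 ⇒ step 1: ABB ⇒ C·CA·CA
    A ↦ C
    B ↦ CA
    C ↦ B  (constrained at step 1)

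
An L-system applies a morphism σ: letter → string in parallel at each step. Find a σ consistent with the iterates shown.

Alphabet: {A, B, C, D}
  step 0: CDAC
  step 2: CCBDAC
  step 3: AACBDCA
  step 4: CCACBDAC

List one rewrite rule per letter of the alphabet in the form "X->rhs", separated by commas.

A->C, B->C, C->A, D->BD

  step 3 ⇒ step 4: AACBDCA ⇒ C·C·A·C·BD·A·C
    A ↦ C
    B ↦ C
    C ↦ A
    D ↦ BD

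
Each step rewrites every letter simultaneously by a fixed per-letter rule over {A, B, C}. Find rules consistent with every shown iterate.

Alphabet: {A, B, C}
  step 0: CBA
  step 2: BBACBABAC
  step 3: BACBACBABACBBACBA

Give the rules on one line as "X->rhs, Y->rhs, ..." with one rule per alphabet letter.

  step 2 ⇒ step 3: BBACBABAC ⇒ BAC·BAC·B·A·BAC·B·BAC·B·A
    A ↦ B
    B ↦ BAC
    C ↦ A

A->B, B->BAC, C->A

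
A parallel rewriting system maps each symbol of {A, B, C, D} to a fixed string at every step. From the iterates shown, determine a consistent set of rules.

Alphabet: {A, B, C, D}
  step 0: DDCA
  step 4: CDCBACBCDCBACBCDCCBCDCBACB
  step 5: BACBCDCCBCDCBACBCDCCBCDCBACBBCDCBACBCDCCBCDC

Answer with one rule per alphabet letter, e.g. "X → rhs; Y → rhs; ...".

A->C, B->CDC, C->B, D->AC

  step 4 ⇒ step 5: CDCBACBCDCBACBCDCCBCDCBACB ⇒ B·AC·B·CDC·C·B·CDC·B·AC·B·CDC·C·B·CDC·B·AC·B·B·CDC·B·AC·B·CDC·C·B·CDC
    A ↦ C
    B ↦ CDC
    C ↦ B
    D ↦ AC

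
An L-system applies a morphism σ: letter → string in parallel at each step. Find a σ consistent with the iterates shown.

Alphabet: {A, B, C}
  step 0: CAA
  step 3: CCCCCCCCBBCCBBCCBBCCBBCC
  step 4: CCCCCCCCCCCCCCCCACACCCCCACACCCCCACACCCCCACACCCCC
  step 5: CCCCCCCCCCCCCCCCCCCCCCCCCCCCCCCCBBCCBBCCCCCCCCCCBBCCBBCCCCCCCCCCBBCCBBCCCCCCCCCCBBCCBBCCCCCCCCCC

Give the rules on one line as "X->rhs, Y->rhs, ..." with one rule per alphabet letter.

  step 4 ⇒ step 5: CCCCCCCCCCCCCCCCACACCCCCACACCCCCACACCCCCACACCCCC ⇒ CC·CC·CC·CC·CC·CC·CC·CC·CC·CC·CC·CC·CC·CC·CC·CC·BB·CC·BB·CC·CC·CC·CC·CC·BB·CC·BB·CC·CC·CC·CC·CC·BB·CC·BB·CC·CC·CC·CC·CC·BB·CC·BB·CC·CC·CC·CC·CC
    A ↦ BB
    C ↦ CC
  step 3 ⇒ step 4: CCCCCCCCBBCCBBCCBBCCBBCC ⇒ CC·CC·CC·CC·CC·CC·CC·CC·AC·AC·CC·CC·AC·AC·CC·CC·AC·AC·CC·CC·AC·AC·CC·CC
    B ↦ AC

A->BB, B->AC, C->CC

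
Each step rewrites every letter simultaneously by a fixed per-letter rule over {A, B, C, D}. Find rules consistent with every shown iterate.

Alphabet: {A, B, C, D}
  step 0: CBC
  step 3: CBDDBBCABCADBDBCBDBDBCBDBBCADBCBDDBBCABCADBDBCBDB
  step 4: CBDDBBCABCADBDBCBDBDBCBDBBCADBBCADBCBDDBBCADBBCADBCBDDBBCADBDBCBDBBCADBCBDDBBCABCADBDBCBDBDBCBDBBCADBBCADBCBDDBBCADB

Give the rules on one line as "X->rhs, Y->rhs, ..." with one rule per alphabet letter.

  step 3 ⇒ step 4: CBDDBBCABCADBDBCBDBDBCBDBBCADBCBDDBBCABCADBDBCBDB ⇒ CBD·DB·BCA·BCA·DB·DB·CBD·B·DB·CBD·B·BCA·DB·BCA·DB·CBD·DB·BCA·DB·BCA·DB·CBD·DB·BCA·DB·DB·CBD·B·BCA·DB·CBD·DB·BCA·BCA·DB·DB·CBD·B·DB·CBD·B·BCA·DB·BCA·DB·CBD·DB·BCA·DB
    A ↦ B
    B ↦ DB
    C ↦ CBD
    D ↦ BCA

A->B, B->DB, C->CBD, D->BCA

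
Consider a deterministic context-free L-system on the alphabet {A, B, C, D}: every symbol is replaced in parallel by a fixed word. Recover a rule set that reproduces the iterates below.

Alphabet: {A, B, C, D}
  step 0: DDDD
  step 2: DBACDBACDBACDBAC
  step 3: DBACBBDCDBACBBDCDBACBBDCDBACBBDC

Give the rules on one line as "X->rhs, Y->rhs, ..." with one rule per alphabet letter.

  step 2 ⇒ step 3: DBACDBACDBACDBAC ⇒ DB·AC·BB·DC·DB·AC·BB·DC·DB·AC·BB·DC·DB·AC·BB·DC
    A ↦ BB
    B ↦ AC
    C ↦ DC
    D ↦ DB

A->BB, B->AC, C->DC, D->DB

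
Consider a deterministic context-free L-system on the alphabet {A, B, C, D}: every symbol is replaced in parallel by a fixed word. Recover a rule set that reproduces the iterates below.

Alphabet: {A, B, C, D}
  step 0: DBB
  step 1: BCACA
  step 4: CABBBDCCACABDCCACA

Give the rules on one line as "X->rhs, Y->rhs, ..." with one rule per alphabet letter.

  step 0 ⇒ step 1: DBB ⇒ B·CA·CA
    B ↦ CA
    D ↦ B
    A ↦ DC  (constrained at step 1)
    C ↦ B  (constrained at step 1)

A->DC, B->CA, C->B, D->B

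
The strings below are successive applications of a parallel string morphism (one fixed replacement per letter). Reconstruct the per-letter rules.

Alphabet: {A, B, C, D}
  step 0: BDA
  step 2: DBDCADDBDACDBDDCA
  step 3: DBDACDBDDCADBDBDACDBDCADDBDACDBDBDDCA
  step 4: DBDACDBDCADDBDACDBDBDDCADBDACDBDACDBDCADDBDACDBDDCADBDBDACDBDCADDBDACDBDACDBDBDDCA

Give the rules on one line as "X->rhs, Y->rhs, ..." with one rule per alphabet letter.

  step 3 ⇒ step 4: DBDACDBDDCADBDBDACDBDCADDBDACDBDBDDCA ⇒ DB·DAC·DB·DCA·D·DB·DAC·DB·DB·D·DCA·DB·DAC·DB·DAC·DB·DCA·D·DB·DAC·DB·D·DCA·DB·DB·DAC·DB·DCA·D·DB·DAC·DB·DAC·DB·DB·D·DCA
    A ↦ DCA
    B ↦ DAC
    C ↦ D
    D ↦ DB

A->DCA, B->DAC, C->D, D->DB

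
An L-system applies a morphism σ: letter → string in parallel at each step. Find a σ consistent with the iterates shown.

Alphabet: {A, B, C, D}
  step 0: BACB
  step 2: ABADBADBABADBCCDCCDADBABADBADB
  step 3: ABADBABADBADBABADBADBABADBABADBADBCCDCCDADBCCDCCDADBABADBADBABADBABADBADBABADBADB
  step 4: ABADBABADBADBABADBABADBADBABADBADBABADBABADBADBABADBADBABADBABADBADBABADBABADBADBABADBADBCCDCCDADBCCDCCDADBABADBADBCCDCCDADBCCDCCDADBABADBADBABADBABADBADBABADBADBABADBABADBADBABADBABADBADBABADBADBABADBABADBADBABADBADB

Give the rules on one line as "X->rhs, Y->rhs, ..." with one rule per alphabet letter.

  step 3 ⇒ step 4: ABADBABADBADBABADBADBABADBABADBADBCCDCCDADBCCDCCDADBABADBADBABADBABADBADBABADBADB ⇒ AB·ADB·AB·ADB·ADB·AB·ADB·AB·ADB·ADB·AB·ADB·ADB·AB·ADB·AB·ADB·ADB·AB·ADB·ADB·AB·ADB·AB·ADB·ADB·AB·ADB·AB·ADB·ADB·AB·ADB·ADB·CCD·CCD·ADB·CCD·CCD·ADB·AB·ADB·ADB·CCD·CCD·ADB·CCD·CCD·ADB·AB·ADB·ADB·AB·ADB·AB·ADB·ADB·AB·ADB·ADB·AB·ADB·AB·ADB·ADB·AB·ADB·AB·ADB·ADB·AB·ADB·ADB·AB·ADB·AB·ADB·ADB·AB·ADB·ADB
    A ↦ AB
    B ↦ ADB
    C ↦ CCD
    D ↦ ADB

A->AB, B->ADB, C->CCD, D->ADB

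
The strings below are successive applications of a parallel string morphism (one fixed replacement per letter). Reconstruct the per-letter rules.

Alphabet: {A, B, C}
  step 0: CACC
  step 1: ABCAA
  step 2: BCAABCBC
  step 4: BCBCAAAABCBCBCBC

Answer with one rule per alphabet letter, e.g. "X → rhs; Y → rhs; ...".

A->BC, B->A, C->A

  step 1 ⇒ step 2: ABCAA ⇒ BC·A·A·BC·BC
    A ↦ BC
    B ↦ A
    C ↦ A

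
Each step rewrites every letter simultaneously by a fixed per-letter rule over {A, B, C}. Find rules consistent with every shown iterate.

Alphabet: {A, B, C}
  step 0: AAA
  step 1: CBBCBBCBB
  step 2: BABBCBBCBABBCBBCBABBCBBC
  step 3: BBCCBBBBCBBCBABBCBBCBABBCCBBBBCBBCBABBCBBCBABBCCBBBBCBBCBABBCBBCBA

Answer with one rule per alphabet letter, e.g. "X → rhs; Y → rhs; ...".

  step 2 ⇒ step 3: BABBCBBCBABBCBBCBABBCBBC ⇒ BBC·CBB·BBC·BBC·BA·BBC·BBC·BA·BBC·CBB·BBC·BBC·BA·BBC·BBC·BA·BBC·CBB·BBC·BBC·BA·BBC·BBC·BA
    A ↦ CBB
    B ↦ BBC
    C ↦ BA

A->CBB, B->BBC, C->BA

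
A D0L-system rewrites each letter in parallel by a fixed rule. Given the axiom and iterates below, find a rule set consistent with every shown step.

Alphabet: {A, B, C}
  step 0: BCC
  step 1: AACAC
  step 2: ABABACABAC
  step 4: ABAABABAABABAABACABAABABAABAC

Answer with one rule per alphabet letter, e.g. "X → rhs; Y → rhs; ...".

A->AB, B->A, C->AC

  step 1 ⇒ step 2: AACAC ⇒ AB·AB·AC·AB·AC
    A ↦ AB
    C ↦ AC
  step 0 ⇒ step 1: BCC ⇒ A·AC·AC
    B ↦ A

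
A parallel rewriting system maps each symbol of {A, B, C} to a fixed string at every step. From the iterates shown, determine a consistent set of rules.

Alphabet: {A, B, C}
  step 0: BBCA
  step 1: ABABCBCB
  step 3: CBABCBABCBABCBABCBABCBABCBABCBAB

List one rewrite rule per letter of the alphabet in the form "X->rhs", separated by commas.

A->CB, B->AB, C->CB

  step 0 ⇒ step 1: BBCA ⇒ AB·AB·CB·CB
    A ↦ CB
    B ↦ AB
    C ↦ CB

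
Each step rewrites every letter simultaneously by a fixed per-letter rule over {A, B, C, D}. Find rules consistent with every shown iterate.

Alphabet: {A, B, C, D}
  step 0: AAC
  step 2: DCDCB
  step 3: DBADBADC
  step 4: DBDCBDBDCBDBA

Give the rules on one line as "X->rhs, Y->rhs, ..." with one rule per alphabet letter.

A->B, B->DC, C->A, D->DB

  step 3 ⇒ step 4: DBADBADC ⇒ DB·DC·B·DB·DC·B·DB·A
    A ↦ B
    B ↦ DC
    C ↦ A
    D ↦ DB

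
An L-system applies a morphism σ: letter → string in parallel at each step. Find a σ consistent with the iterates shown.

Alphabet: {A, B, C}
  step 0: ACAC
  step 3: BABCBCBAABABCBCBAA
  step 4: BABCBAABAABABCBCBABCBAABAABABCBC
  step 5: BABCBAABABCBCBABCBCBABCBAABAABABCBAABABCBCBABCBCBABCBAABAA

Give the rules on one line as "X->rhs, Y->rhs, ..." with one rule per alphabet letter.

  step 4 ⇒ step 5: BABCBAABAABABCBCBABCBAABAABABCBC ⇒ BA·BC·BA·A·BA·BC·BC·BA·BC·BC·BA·BC·BA·A·BA·A·BA·BC·BA·A·BA·BC·BC·BA·BC·BC·BA·BC·BA·A·BA·A
    A ↦ BC
    B ↦ BA
    C ↦ A

A->BC, B->BA, C->A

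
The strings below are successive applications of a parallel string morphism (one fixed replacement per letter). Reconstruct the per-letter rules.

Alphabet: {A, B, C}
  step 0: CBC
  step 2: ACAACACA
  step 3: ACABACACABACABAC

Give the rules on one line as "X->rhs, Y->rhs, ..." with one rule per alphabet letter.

A->AC, B->A, C->AB

  step 2 ⇒ step 3: ACAACACA ⇒ AC·AB·AC·AC·AB·AC·AB·AC
    A ↦ AC
    C ↦ AB
    B ↦ A  (constrained at step 0)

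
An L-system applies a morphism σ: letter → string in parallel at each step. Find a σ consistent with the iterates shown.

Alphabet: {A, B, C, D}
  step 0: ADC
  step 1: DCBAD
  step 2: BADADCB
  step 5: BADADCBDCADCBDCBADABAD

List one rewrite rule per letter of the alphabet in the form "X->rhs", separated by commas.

  step 1 ⇒ step 2: DCBAD ⇒ B·AD·A·DC·B
    A ↦ DC
    B ↦ A
    C ↦ AD
    D ↦ B

A->DC, B->A, C->AD, D->B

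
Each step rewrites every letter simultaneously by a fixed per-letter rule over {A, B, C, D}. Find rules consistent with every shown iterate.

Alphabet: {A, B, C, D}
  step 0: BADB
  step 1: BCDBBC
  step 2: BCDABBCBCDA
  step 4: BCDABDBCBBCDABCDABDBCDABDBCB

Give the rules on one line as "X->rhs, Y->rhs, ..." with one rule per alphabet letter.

  step 1 ⇒ step 2: BCDBBC ⇒ BC·DA·B·BC·BC·DA
    B ↦ BC
    C ↦ DA
    D ↦ B
  step 0 ⇒ step 1: BADB ⇒ BC·D·B·BC
    A ↦ D

A->D, B->BC, C->DA, D->B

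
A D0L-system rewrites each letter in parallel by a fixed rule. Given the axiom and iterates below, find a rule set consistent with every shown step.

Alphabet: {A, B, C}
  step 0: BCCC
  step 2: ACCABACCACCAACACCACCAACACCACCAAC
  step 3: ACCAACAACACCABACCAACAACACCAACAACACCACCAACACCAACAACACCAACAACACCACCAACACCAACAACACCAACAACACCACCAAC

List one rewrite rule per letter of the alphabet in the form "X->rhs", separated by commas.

  step 2 ⇒ step 3: ACCABACCACCAACACCACCAACACCACCAAC ⇒ ACC·AAC·AAC·ACC·AB·ACC·AAC·AAC·ACC·AAC·AAC·ACC·ACC·AAC·ACC·AAC·AAC·ACC·AAC·AAC·ACC·ACC·AAC·ACC·AAC·AAC·ACC·AAC·AAC·ACC·ACC·AAC
    A ↦ ACC
    B ↦ AB
    C ↦ AAC

A->ACC, B->AB, C->AAC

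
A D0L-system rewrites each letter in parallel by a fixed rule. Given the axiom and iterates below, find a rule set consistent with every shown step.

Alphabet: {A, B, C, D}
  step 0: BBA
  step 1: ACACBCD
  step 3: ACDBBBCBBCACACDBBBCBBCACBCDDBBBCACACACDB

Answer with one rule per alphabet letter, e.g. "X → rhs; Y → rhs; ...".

A->BCD, B->AC, C->DB, D->BBC

  step 0 ⇒ step 1: BBA ⇒ AC·AC·BCD
    A ↦ BCD
    B ↦ AC
    C ↦ DB  (constrained at step 1)
    D ↦ BBC  (constrained at step 1)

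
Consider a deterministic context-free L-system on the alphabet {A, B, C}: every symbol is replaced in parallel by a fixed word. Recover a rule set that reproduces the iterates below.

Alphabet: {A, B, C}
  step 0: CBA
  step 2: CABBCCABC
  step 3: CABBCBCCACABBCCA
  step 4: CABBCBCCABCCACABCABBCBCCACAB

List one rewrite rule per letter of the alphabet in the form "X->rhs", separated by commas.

A->B, B->BC, C->CA

  step 3 ⇒ step 4: CABBCBCCACABBCCA ⇒ CA·B·BC·BC·CA·BC·CA·CA·B·CA·B·BC·BC·CA·CA·B
    A ↦ B
    B ↦ BC
    C ↦ CA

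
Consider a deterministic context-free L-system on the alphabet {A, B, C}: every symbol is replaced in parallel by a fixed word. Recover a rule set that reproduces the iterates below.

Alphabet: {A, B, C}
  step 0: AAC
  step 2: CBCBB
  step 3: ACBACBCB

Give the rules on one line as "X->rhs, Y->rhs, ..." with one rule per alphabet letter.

A->B, B->CB, C->A

  step 2 ⇒ step 3: CBCBB ⇒ A·CB·A·CB·CB
    B ↦ CB
    C ↦ A
    A ↦ B  (constrained at step 0)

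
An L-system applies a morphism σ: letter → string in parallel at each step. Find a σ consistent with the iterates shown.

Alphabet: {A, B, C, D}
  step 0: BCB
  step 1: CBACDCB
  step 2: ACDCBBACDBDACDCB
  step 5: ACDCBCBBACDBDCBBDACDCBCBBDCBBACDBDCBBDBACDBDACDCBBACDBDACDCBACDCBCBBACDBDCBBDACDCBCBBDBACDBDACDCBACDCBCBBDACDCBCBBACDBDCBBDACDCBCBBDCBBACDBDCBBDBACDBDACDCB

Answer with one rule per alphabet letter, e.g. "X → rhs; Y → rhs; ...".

A->B, B->CB, C->ACD, D->BD

  step 1 ⇒ step 2: CBACDCB ⇒ ACD·CB·B·ACD·BD·ACD·CB
    A ↦ B
    B ↦ CB
    C ↦ ACD
    D ↦ BD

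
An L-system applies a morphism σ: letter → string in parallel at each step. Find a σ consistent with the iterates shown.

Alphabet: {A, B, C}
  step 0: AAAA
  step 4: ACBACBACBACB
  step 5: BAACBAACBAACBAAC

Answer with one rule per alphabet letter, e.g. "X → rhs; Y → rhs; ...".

A->B, B->AC, C->A

  step 4 ⇒ step 5: ACBACBACBACB ⇒ B·A·AC·B·A·AC·B·A·AC·B·A·AC
    A ↦ B
    B ↦ AC
    C ↦ A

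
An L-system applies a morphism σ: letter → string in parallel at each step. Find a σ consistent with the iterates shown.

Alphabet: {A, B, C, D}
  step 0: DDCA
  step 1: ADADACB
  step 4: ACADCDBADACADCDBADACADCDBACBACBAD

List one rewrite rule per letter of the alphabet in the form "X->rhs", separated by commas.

A->B, B->CD, C->AC, D->AD

  step 0 ⇒ step 1: DDCA ⇒ AD·AD·AC·B
    A ↦ B
    C ↦ AC
    D ↦ AD
    B ↦ CD  (constrained at step 1)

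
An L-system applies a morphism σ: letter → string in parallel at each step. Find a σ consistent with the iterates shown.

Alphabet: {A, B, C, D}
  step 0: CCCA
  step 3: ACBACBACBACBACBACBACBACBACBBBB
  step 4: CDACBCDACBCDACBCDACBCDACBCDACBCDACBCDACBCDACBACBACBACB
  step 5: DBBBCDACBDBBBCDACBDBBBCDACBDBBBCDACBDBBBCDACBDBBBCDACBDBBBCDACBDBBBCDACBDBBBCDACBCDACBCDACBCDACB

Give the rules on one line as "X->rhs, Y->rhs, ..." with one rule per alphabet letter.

  step 4 ⇒ step 5: CDACBCDACBCDACBCDACBCDACBCDACBCDACBCDACBCDACBACBACBACB ⇒ D·BBB·C·D·ACB·D·BBB·C·D·ACB·D·BBB·C·D·ACB·D·BBB·C·D·ACB·D·BBB·C·D·ACB·D·BBB·C·D·ACB·D·BBB·C·D·ACB·D·BBB·C·D·ACB·D·BBB·C·D·ACB·C·D·ACB·C·D·ACB·C·D·ACB
    A ↦ C
    B ↦ ACB
    C ↦ D
    D ↦ BBB

A->C, B->ACB, C->D, D->BBB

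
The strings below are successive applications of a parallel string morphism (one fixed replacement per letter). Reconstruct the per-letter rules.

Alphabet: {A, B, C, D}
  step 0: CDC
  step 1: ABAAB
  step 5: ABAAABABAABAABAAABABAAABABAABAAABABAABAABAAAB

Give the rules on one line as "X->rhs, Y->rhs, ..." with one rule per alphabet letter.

  step 0 ⇒ step 1: CDC ⇒ AB·A·AB
    C ↦ AB
    D ↦ A
    A ↦ CD  (constrained at step 1)
    B ↦ DC  (constrained at step 1)

A->CD, B->DC, C->AB, D->A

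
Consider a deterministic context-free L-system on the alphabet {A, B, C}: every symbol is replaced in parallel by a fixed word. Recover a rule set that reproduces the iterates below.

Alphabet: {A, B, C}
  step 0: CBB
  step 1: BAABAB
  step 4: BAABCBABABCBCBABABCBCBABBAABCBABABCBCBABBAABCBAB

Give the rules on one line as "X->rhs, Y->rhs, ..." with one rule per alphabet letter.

  step 0 ⇒ step 1: CBB ⇒ BA·AB·AB
    B ↦ AB
    C ↦ BA
    A ↦ CB  (constrained at step 1)

A->CB, B->AB, C->BA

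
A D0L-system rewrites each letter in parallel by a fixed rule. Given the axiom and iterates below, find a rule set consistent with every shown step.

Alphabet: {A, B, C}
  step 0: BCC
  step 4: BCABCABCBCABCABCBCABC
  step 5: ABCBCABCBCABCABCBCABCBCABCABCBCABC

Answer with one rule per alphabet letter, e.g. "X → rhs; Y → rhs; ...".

  step 4 ⇒ step 5: BCABCABCBCABCABCBCABC ⇒ A·BC·BC·A·BC·BC·A·BC·A·BC·BC·A·BC·BC·A·BC·A·BC·BC·A·BC
    A ↦ BC
    B ↦ A
    C ↦ BC

A->BC, B->A, C->BC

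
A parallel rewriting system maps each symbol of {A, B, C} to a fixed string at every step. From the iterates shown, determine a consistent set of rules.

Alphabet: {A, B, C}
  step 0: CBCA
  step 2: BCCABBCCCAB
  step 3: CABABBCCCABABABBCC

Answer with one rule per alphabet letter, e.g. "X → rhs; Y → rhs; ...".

A->BC, B->C, C->AB

  step 2 ⇒ step 3: BCCABBCCCAB ⇒ C·AB·AB·BC·C·C·AB·AB·AB·BC·C
    A ↦ BC
    B ↦ C
    C ↦ AB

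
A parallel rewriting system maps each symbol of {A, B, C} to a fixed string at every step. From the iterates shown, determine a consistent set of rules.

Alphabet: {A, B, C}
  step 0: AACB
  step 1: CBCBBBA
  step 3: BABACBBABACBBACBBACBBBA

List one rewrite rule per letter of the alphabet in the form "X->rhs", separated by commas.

  step 0 ⇒ step 1: AACB ⇒ CB·CB·B·BA
    A ↦ CB
    B ↦ BA
    C ↦ B

A->CB, B->BA, C->B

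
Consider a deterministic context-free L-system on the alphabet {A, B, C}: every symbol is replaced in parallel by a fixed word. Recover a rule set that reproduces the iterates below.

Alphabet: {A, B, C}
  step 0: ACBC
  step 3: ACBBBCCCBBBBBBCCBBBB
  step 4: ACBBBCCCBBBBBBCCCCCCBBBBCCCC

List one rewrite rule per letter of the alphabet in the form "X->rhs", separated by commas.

  step 3 ⇒ step 4: ACBBBCCCBBBBBBCCBBBB ⇒ ACB·BB·C·C·C·BB·BB·BB·C·C·C·C·C·C·BB·BB·C·C·C·C
    A ↦ ACB
    B ↦ C
    C ↦ BB

A->ACB, B->C, C->BB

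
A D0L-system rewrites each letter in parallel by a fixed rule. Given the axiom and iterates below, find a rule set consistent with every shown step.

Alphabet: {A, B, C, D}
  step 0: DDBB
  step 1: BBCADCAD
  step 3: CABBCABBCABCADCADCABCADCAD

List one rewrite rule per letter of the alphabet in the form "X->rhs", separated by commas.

  step 0 ⇒ step 1: DDBB ⇒ B·B·CAD·CAD
    B ↦ CAD
    D ↦ B
    A ↦ B  (constrained at step 1)
    C ↦ CA  (constrained at step 1)

A->B, B->CAD, C->CA, D->B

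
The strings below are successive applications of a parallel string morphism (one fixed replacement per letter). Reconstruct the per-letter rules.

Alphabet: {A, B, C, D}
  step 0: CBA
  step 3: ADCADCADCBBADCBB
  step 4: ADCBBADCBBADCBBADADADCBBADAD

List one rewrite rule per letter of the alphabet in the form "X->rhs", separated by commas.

A->AD, B->AD, C->BB, D->C

  step 3 ⇒ step 4: ADCADCADCBBADCBB ⇒ AD·C·BB·AD·C·BB·AD·C·BB·AD·AD·AD·C·BB·AD·AD
    A ↦ AD
    B ↦ AD
    C ↦ BB
    D ↦ C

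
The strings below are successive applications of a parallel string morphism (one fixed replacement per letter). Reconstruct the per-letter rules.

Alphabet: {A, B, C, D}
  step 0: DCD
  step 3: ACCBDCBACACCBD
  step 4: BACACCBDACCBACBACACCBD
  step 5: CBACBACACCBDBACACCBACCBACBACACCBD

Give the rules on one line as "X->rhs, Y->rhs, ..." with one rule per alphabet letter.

A->B, B->C, C->AC, D->BD

  step 4 ⇒ step 5: BACACCBDACCBACBACACCBD ⇒ C·B·AC·B·AC·AC·C·BD·B·AC·AC·C·B·AC·C·B·AC·B·AC·AC·C·BD
    A ↦ B
    B ↦ C
    C ↦ AC
    D ↦ BD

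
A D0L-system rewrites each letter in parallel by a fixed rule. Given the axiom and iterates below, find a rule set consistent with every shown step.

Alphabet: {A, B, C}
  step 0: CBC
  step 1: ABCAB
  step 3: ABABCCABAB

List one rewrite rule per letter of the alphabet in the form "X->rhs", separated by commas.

  step 0 ⇒ step 1: CBC ⇒ AB·C·AB
    B ↦ C
    C ↦ AB
    A ↦ C  (constrained at step 1)

A->C, B->C, C->AB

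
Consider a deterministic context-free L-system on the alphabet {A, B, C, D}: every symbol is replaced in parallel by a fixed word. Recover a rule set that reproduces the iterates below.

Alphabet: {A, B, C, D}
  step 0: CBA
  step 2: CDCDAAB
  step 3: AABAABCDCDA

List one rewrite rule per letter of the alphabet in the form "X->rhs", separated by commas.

  step 2 ⇒ step 3: CDCDAAB ⇒ A·AB·A·AB·CD·CD·A
    A ↦ CD
    B ↦ A
    C ↦ A
    D ↦ AB

A->CD, B->A, C->A, D->AB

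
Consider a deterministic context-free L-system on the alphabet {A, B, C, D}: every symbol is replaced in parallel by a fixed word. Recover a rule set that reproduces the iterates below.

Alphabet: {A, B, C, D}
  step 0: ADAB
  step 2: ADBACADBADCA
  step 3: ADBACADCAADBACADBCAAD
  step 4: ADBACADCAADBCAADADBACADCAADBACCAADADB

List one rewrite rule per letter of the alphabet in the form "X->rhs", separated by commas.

A->AD, B->AC, C->CA, D->B

  step 3 ⇒ step 4: ADBACADCAADBACADBCAAD ⇒ AD·B·AC·AD·CA·AD·B·CA·AD·AD·B·AC·AD·CA·AD·B·AC·CA·AD·AD·B
    A ↦ AD
    B ↦ AC
    C ↦ CA
    D ↦ B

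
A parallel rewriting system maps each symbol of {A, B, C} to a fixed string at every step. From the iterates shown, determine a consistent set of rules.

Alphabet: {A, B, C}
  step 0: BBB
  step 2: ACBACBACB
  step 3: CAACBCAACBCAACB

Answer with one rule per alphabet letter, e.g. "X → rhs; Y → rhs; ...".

A->CA, B->CB, C->A

  step 2 ⇒ step 3: ACBACBACB ⇒ CA·A·CB·CA·A·CB·CA·A·CB
    A ↦ CA
    B ↦ CB
    C ↦ A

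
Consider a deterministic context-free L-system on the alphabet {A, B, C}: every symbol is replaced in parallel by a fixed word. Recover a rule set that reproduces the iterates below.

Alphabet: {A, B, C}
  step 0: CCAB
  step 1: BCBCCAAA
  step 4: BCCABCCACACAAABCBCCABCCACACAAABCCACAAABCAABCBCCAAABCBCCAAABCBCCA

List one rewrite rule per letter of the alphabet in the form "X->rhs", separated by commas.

  step 0 ⇒ step 1: CCAB ⇒ BC·BC·CA·AA
    A ↦ CA
    B ↦ AA
    C ↦ BC

A->CA, B->AA, C->BC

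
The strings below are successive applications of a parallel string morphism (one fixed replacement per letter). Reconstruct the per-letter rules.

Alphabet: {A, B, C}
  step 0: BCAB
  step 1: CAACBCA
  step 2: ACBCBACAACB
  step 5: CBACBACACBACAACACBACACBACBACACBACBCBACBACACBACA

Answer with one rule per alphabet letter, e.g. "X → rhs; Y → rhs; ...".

A->CB, B->CA, C->A

  step 1 ⇒ step 2: CAACBCA ⇒ A·CB·CB·A·CA·A·CB
    A ↦ CB
    B ↦ CA
    C ↦ A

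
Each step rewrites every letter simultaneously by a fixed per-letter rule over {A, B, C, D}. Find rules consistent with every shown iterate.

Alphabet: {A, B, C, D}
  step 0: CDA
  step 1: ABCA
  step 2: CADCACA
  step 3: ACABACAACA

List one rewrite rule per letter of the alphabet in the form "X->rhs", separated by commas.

  step 2 ⇒ step 3: CADCACA ⇒ A·CA·B·A·CA·A·CA
    A ↦ CA
    C ↦ A
    D ↦ B
  step 1 ⇒ step 2: ABCA ⇒ CA·DC·A·CA
    B ↦ DC

A->CA, B->DC, C->A, D->B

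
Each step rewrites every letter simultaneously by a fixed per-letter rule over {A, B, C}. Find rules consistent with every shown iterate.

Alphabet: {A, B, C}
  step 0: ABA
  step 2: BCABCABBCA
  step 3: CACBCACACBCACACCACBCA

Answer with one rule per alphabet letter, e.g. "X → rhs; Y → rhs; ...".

  step 2 ⇒ step 3: BCABCABBCA ⇒ CAC·B·CA·CAC·B·CA·CAC·CAC·B·CA
    A ↦ CA
    B ↦ CAC
    C ↦ B

A->CA, B->CAC, C->B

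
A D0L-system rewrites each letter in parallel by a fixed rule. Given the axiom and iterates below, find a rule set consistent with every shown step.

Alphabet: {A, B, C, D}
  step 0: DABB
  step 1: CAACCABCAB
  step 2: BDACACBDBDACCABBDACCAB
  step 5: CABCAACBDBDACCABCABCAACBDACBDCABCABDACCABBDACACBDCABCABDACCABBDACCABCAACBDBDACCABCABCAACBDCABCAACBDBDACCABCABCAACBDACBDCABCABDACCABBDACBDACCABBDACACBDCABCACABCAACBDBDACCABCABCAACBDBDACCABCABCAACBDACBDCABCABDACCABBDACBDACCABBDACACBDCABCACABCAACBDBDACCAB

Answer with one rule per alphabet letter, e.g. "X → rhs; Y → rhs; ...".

A->AC, B->CAB, C->BD, D->CA

  step 1 ⇒ step 2: CAACCABCAB ⇒ BD·AC·AC·BD·BD·AC·CAB·BD·AC·CAB
    A ↦ AC
    B ↦ CAB
    C ↦ BD
  step 0 ⇒ step 1: DABB ⇒ CA·AC·CAB·CAB
    D ↦ CA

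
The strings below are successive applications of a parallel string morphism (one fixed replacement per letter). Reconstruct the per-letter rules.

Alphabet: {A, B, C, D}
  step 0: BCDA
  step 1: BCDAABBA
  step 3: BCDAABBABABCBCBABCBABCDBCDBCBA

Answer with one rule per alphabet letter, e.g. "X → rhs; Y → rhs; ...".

  step 0 ⇒ step 1: BCDA ⇒ BC·D·AAB·BA
    A ↦ BA
    B ↦ BC
    C ↦ D
    D ↦ AAB

A->BA, B->BC, C->D, D->AAB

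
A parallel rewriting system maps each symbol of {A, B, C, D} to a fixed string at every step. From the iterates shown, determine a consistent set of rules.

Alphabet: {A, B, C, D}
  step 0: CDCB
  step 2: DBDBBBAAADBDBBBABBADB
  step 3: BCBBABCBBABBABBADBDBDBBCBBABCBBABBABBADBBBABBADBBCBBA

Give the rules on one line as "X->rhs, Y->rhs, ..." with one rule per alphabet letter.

A->DB, B->BBA, C->AA, D->BC

  step 2 ⇒ step 3: DBDBBBAAADBDBBBABBADB ⇒ BC·BBA·BC·BBA·BBA·BBA·DB·DB·DB·BC·BBA·BC·BBA·BBA·BBA·DB·BBA·BBA·DB·BC·BBA
    A ↦ DB
    B ↦ BBA
    D ↦ BC
    C ↦ AA  (constrained at step 0)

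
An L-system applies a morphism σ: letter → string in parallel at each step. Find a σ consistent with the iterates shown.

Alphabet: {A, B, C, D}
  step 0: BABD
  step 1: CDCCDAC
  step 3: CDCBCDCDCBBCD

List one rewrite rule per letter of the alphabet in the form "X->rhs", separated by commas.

A->C, B->CD, C->B, D->AC

  step 0 ⇒ step 1: BABD ⇒ CD·C·CD·AC
    A ↦ C
    B ↦ CD
    D ↦ AC
    C ↦ B  (constrained at step 1)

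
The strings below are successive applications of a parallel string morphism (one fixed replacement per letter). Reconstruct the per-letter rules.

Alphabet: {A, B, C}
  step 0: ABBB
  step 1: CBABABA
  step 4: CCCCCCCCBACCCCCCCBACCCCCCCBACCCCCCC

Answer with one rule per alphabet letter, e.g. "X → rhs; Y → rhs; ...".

  step 0 ⇒ step 1: ABBB ⇒ C·BA·BA·BA
    A ↦ C
    B ↦ BA
    C ↦ CC  (constrained at step 1)

A->C, B->BA, C->CC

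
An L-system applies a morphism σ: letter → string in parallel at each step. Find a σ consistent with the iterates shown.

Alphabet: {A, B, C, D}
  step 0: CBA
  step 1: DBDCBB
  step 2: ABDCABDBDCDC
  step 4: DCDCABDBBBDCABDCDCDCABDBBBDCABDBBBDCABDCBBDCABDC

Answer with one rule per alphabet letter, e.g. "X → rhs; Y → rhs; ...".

  step 1 ⇒ step 2: DBDCBB ⇒ AB·DC·AB·DB·DC·DC
    B ↦ DC
    C ↦ DB
    D ↦ AB
  step 0 ⇒ step 1: CBA ⇒ DB·DC·BB
    A ↦ BB

A->BB, B->DC, C->DB, D->AB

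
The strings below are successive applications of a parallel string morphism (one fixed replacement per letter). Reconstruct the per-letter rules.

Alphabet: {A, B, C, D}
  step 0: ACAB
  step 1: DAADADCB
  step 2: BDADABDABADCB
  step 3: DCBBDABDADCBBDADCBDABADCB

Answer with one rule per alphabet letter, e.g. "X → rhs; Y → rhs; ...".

A->DA, B->DCB, C->A, D->B

  step 2 ⇒ step 3: BDADABDABADCB ⇒ DCB·B·DA·B·DA·DCB·B·DA·DCB·DA·B·A·DCB
    A ↦ DA
    B ↦ DCB
    C ↦ A
    D ↦ B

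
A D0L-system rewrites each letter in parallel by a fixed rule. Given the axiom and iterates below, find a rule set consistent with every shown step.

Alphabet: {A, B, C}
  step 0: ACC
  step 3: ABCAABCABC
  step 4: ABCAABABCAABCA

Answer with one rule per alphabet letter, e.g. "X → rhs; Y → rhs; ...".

  step 3 ⇒ step 4: ABCAABCABC ⇒ AB·C·A·AB·AB·C·A·AB·C·A
    A ↦ AB
    B ↦ C
    C ↦ A

A->AB, B->C, C->A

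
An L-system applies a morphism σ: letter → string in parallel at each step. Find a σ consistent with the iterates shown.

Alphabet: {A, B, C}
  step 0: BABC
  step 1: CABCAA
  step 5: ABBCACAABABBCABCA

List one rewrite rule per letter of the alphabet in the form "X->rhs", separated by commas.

  step 0 ⇒ step 1: BABC ⇒ CA·B·CA·A
    A ↦ B
    B ↦ CA
    C ↦ A

A->B, B->CA, C->A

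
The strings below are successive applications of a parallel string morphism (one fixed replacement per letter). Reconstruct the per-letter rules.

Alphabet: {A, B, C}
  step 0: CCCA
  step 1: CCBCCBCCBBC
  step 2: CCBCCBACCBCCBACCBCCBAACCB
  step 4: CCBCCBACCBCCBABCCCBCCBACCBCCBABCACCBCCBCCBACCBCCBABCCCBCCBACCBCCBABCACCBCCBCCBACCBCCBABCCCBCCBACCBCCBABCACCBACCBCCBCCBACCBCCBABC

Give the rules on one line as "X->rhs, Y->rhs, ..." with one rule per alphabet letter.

A->BC, B->A, C->CCB

  step 1 ⇒ step 2: CCBCCBCCBBC ⇒ CCB·CCB·A·CCB·CCB·A·CCB·CCB·A·A·CCB
    B ↦ A
    C ↦ CCB
  step 0 ⇒ step 1: CCCA ⇒ CCB·CCB·CCB·BC
    A ↦ BC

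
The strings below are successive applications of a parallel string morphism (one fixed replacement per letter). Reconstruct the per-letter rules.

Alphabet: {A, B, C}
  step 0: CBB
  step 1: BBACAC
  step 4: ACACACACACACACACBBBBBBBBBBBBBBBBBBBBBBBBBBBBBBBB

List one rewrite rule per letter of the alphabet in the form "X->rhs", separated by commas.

  step 0 ⇒ step 1: CBB ⇒ BB·AC·AC
    B ↦ AC
    C ↦ BB
    A ↦ BB  (constrained at step 1)

A->BB, B->AC, C->BB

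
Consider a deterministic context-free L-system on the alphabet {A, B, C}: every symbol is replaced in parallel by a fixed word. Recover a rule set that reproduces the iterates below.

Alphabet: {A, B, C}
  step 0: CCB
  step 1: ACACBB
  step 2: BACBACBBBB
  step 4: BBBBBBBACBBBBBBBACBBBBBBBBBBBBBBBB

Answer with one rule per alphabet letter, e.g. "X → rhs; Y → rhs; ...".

  step 1 ⇒ step 2: ACACBB ⇒ B·AC·B·AC·BB·BB
    A ↦ B
    B ↦ BB
    C ↦ AC

A->B, B->BB, C->AC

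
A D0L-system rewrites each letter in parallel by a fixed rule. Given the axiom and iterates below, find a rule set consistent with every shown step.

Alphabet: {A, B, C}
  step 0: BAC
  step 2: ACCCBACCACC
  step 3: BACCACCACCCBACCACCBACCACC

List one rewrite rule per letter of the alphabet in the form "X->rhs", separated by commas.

  step 2 ⇒ step 3: ACCCBACCACC ⇒ B·ACC·ACC·ACC·C·B·ACC·ACC·B·ACC·ACC
    A ↦ B
    B ↦ C
    C ↦ ACC

A->B, B->C, C->ACC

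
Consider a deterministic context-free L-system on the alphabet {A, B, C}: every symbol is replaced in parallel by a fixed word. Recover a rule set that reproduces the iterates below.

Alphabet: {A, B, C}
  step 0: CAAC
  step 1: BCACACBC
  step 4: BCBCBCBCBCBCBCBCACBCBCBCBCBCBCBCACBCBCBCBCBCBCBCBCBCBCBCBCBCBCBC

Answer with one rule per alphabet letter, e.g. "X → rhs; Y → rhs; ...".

  step 0 ⇒ step 1: CAAC ⇒ BC·AC·AC·BC
    A ↦ AC
    C ↦ BC
    B ↦ BC  (constrained at step 1)

A->AC, B->BC, C->BC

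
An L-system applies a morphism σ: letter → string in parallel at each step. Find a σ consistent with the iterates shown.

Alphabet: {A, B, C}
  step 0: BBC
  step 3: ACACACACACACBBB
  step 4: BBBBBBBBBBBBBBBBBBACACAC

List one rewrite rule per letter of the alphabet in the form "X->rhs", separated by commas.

A->BB, B->AC, C->B

  step 3 ⇒ step 4: ACACACACACACBBB ⇒ BB·B·BB·B·BB·B·BB·B·BB·B·BB·B·AC·AC·AC
    A ↦ BB
    B ↦ AC
    C ↦ B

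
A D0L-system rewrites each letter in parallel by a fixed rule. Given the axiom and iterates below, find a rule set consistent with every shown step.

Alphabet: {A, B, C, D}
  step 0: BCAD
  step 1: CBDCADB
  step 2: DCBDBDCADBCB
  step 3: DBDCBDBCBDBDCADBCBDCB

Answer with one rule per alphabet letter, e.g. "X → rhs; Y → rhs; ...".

A->CA, B->CB, C->D, D->DB

  step 2 ⇒ step 3: DCBDBDCADBCB ⇒ DB·D·CB·DB·CB·DB·D·CA·DB·CB·D·CB
    A ↦ CA
    B ↦ CB
    C ↦ D
    D ↦ DB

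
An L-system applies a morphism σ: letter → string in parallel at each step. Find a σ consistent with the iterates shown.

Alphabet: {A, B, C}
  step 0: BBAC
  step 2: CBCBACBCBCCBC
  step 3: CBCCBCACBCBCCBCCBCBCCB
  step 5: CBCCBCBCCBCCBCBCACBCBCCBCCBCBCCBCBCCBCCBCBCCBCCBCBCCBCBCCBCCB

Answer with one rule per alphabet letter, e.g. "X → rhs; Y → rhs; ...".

  step 2 ⇒ step 3: CBCBACBCBCCBC ⇒ CB·C·CB·C·ACB·CB·C·CB·C·CB·CB·C·CB
    A ↦ ACB
    B ↦ C
    C ↦ CB

A->ACB, B->C, C->CB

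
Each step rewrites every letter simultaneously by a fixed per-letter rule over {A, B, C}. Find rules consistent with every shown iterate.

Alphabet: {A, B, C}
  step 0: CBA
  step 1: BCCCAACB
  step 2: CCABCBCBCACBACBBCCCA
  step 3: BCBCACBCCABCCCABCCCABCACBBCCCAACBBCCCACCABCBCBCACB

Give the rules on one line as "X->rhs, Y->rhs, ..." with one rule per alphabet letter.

  step 2 ⇒ step 3: CCABCBCBCACBACBBCCCA ⇒ BC·BC·ACB·CCA·BC·CCA·BC·CCA·BC·ACB·BC·CCA·ACB·BC·CCA·CCA·BC·BC·BC·ACB
    A ↦ ACB
    B ↦ CCA
    C ↦ BC

A->ACB, B->CCA, C->BC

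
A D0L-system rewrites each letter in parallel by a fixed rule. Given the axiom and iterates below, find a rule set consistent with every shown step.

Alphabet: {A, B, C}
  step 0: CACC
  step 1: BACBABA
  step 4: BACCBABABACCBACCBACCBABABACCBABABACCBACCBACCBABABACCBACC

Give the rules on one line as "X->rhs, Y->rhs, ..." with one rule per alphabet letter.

A->C, B->BAC, C->BA

  step 0 ⇒ step 1: CACC ⇒ BA·C·BA·BA
    A ↦ C
    C ↦ BA
    B ↦ BAC  (constrained at step 1)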